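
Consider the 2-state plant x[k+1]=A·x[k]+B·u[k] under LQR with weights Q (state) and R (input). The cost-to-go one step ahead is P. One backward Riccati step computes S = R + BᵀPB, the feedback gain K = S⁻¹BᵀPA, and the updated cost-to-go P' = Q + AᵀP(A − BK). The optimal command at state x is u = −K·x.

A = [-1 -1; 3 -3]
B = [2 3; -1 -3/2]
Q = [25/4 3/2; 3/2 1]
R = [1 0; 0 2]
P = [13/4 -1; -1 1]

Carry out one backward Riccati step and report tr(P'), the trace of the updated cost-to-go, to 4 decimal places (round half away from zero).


16.8885

BᵀP = [7.5000 -3.0000; 11.2500 -4.5000]
S = R + BᵀPB = [1 0; 0 2] + [18.0000 27.0000; 27.0000 40.5000] = [19.0000 27.0000; 27.0000 42.5000]
BᵀPA = [-16.5000 1.5000; -24.7500 2.2500]
K = S⁻¹·BᵀPA = [-0.4204 0.0382; -0.3153 0.0287]
A−BK = [0.7866 -1.1624; 2.1067 -2.9188]
AᵀP(A−BK) = [3.5104 -4.4100; -4.4100 6.1282]
P' = Q + AᵀP(A−BK) = [9.7604 -2.9100; -2.9100 7.1282]
tr(P') = 16.8885


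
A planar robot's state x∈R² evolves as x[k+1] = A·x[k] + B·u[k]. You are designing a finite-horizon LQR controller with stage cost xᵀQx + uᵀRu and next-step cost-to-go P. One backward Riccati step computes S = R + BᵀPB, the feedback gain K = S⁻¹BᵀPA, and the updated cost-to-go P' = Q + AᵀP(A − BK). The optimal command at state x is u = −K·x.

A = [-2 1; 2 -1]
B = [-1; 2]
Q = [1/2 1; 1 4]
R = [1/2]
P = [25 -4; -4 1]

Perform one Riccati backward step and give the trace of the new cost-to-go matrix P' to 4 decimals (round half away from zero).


7.3571

BᵀP = [-33.0000 6.0000]
S = R + BᵀPB = [1/2] + [45.0000] = [45.5000]
BᵀPA = [78.0000 -39.0000]
K = S⁻¹·BᵀPA = [1.7143 -0.8571]
A−BK = [-0.2857 0.1429; -1.4286 0.7143]
AᵀP(A−BK) = [2.2857 -1.1429; -1.1429 0.5714]
P' = Q + AᵀP(A−BK) = [2.7857 -0.1429; -0.1429 4.5714]
tr(P') = 7.3571


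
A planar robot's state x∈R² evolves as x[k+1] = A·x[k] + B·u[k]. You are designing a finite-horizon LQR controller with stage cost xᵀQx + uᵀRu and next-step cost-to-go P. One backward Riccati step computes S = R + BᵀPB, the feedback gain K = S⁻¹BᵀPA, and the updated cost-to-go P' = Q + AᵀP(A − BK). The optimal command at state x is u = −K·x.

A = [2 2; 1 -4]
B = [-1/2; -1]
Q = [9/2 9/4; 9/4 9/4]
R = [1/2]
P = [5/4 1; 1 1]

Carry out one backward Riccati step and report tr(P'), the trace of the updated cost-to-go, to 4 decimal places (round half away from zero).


11.0389

BᵀP = [-1.6250 -1.5000]
S = R + BᵀPB = [1/2] + [2.3125] = [2.8125]
BᵀPA = [-4.7500 2.7500]
K = S⁻¹·BᵀPA = [-1.6889 0.9778]
A−BK = [1.1556 2.4889; -0.6889 -3.0222]
AᵀP(A−BK) = [1.9778 -0.3556; -0.3556 2.3111]
P' = Q + AᵀP(A−BK) = [6.4778 1.8944; 1.8944 4.5611]
tr(P') = 11.0389


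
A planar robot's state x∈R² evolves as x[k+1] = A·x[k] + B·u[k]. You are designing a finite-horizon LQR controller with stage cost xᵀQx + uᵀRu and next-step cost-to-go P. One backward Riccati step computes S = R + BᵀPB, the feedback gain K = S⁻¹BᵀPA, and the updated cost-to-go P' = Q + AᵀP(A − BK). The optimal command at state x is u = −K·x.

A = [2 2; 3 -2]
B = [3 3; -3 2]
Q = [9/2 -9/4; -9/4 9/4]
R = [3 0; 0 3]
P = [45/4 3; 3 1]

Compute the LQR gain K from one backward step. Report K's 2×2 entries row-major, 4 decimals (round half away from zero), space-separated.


BᵀP = [24.7500 6.0000; 39.7500 11.0000]
S = R + BᵀPB = [3 0; 0 3] + [56.2500 86.2500; 86.2500 141.2500] = [59.2500 86.2500; 86.2500 144.2500]
BᵀPA = [67.5000 37.5000; 112.5000 57.5000]
K = S⁻¹·BᵀPA = [0.0305 0.4062; 0.7617 0.1557]
A−BK = [-0.3764 0.3142; 1.5680 -1.0928]
AᵀP(A−BK) = [2.2546 0.0609; 0.0609 0.8125]
P' = Q + AᵀP(A−BK) = [6.7546 -2.1891; -2.1891 3.0625]
tr(P') = 9.8170

0.0305 0.4062 0.7617 0.1557


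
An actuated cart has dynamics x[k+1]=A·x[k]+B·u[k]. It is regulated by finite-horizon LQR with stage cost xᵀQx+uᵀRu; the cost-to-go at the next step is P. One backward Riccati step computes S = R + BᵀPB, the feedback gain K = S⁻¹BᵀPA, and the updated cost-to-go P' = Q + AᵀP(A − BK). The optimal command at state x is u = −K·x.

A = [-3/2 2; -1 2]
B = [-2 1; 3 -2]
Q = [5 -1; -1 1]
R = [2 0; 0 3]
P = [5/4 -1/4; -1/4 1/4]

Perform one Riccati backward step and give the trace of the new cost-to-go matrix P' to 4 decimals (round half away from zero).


BᵀP = [-3.2500 1.2500; 1.7500 -0.7500]
S = R + BᵀPB = [2 0; 0 3] + [10.2500 -5.7500; -5.7500 3.2500] = [12.2500 -5.7500; -5.7500 6.2500]
BᵀPA = [3.6250 -4.0000; -1.8750 2.0000]
K = S⁻¹·BᵀPA = [0.2730 -0.3103; -0.0489 0.0345]
A−BK = [-0.9052 1.3448; -1.9167 3.0000]
AᵀP(A−BK) = [1.2313 -1.8103; -1.8103 2.6897]
P' = Q + AᵀP(A−BK) = [6.2313 -2.8103; -2.8103 3.6897]
tr(P') = 9.9210

9.9210


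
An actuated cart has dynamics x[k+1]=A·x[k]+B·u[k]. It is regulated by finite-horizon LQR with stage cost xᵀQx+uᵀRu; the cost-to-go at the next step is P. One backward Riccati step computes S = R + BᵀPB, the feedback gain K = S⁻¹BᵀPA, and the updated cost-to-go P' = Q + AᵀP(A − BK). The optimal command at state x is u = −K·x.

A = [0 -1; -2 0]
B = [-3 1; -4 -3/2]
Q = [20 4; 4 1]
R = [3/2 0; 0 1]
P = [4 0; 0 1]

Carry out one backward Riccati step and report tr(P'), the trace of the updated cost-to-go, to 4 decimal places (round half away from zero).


21.7318

BᵀP = [-12.0000 -4.0000; 4.0000 -1.5000]
S = R + BᵀPB = [3/2 0; 0 1] + [52.0000 -6.0000; -6.0000 6.2500] = [53.5000 -6.0000; -6.0000 7.2500]
BᵀPA = [8.0000 12.0000; 3.0000 -4.0000]
K = S⁻¹·BᵀPA = [0.2160 0.1790; 0.5925 -0.4036]
A−BK = [0.0554 -0.0593; -0.2472 0.1108]
AᵀP(A−BK) = [0.4945 -0.2217; -0.2217 0.2373]
P' = Q + AᵀP(A−BK) = [20.4945 3.7783; 3.7783 1.2373]
tr(P') = 21.7318


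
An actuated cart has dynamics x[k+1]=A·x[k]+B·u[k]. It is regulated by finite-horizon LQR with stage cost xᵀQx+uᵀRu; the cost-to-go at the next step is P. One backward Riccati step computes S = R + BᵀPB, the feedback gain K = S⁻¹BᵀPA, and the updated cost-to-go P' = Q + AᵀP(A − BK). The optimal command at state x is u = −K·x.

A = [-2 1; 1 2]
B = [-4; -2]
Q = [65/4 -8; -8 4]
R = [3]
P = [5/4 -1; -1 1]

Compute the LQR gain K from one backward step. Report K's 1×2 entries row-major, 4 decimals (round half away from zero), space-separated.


0.7273 0.0909

BᵀP = [-3.0000 2.0000]
S = R + BᵀPB = [3] + [8.0000] = [11.0000]
BᵀPA = [8.0000 1.0000]
K = S⁻¹·BᵀPA = [0.7273 0.0909]
A−BK = [0.9091 1.3636; 2.4545 2.1818]
AᵀP(A−BK) = [4.1818 1.7727; 1.7727 1.1591]
P' = Q + AᵀP(A−BK) = [20.4318 -6.2273; -6.2273 5.1591]
tr(P') = 25.5909


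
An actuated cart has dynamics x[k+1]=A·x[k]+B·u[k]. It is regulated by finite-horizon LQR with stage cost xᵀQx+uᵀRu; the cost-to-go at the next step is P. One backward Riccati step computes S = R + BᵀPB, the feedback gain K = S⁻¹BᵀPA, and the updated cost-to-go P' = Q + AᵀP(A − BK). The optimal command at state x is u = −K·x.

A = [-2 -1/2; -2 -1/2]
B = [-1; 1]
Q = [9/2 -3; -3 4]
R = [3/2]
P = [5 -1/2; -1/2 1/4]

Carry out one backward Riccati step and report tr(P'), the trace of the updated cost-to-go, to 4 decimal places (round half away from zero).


14.1895

BᵀP = [-5.5000 0.7500]
S = R + BᵀPB = [3/2] + [6.2500] = [7.7500]
BᵀPA = [9.5000 2.3750]
K = S⁻¹·BᵀPA = [1.2258 0.3065]
A−BK = [-0.7742 -0.1935; -3.2258 -0.8065]
AᵀP(A−BK) = [5.3548 1.3387; 1.3387 0.3347]
P' = Q + AᵀP(A−BK) = [9.8548 -1.6613; -1.6613 4.3347]
tr(P') = 14.1895


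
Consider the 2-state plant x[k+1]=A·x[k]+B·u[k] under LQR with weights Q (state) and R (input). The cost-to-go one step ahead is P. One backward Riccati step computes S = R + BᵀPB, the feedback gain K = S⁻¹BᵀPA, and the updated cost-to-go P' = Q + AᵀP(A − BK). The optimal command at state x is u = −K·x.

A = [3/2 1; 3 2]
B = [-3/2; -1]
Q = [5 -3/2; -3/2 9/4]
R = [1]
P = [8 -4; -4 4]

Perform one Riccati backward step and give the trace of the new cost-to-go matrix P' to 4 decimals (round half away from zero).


28.5227

BᵀP = [-8.0000 2.0000]
S = R + BᵀPB = [1] + [10.0000] = [11.0000]
BᵀPA = [-6.0000 -4.0000]
K = S⁻¹·BᵀPA = [-0.5455 -0.3636]
A−BK = [0.6818 0.4545; 2.4545 1.6364]
AᵀP(A−BK) = [14.7273 9.8182; 9.8182 6.5455]
P' = Q + AᵀP(A−BK) = [19.7273 8.3182; 8.3182 8.7955]
tr(P') = 28.5227


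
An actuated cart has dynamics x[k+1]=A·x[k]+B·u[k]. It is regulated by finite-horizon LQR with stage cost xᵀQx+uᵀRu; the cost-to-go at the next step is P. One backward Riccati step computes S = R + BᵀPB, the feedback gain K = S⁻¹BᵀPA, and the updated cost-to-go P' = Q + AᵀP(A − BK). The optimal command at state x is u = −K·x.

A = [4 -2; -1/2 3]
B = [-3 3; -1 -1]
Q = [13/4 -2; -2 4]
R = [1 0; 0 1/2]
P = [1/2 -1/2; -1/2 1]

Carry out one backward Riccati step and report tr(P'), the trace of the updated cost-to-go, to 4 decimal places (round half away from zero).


9.6575

BᵀP = [-1.0000 0.5000; 2.0000 -2.5000]
S = R + BᵀPB = [1 0; 0 1/2] + [2.5000 -3.5000; -3.5000 8.5000] = [3.5000 -3.5000; -3.5000 9.0000]
BᵀPA = [-4.2500 3.5000; 9.2500 -11.5000]
K = S⁻¹·BᵀPA = [-0.3052 -0.4545; 0.9091 -1.4545]
A−BK = [0.3571 1.0000; 0.1039 1.0909]
AᵀP(A−BK) = [0.5438 -0.4773; -0.4773 1.8636]
P' = Q + AᵀP(A−BK) = [3.7938 -2.4773; -2.4773 5.8636]
tr(P') = 9.6575


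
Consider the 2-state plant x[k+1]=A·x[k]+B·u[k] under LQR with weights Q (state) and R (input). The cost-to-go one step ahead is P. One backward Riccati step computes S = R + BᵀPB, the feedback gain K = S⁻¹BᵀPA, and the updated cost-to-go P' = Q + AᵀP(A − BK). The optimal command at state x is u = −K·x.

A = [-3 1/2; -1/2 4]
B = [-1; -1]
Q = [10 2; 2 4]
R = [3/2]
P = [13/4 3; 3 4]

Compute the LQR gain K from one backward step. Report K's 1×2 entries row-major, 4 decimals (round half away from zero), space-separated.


BᵀP = [-6.2500 -7.0000]
S = R + BᵀPB = [3/2] + [13.2500] = [14.7500]
BᵀPA = [22.2500 -31.1250]
K = S⁻¹·BᵀPA = [1.5085 -2.1102]
A−BK = [-1.4915 -1.6102; 1.0085 1.8898]
AᵀP(A−BK) = [5.6864 -2.6737; -2.6737 11.1335]
P' = Q + AᵀP(A−BK) = [15.6864 -0.6737; -0.6737 15.1335]
tr(P') = 30.8199

1.5085 -2.1102


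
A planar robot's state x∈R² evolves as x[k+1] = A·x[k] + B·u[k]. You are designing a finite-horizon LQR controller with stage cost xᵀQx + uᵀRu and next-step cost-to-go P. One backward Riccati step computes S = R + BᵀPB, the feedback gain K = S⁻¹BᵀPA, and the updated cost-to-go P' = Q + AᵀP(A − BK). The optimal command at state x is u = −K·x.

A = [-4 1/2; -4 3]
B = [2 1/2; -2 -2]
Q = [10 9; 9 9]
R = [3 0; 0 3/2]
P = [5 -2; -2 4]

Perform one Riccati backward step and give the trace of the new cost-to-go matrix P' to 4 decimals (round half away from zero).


BᵀP = [14.0000 -12.0000; 6.5000 -9.0000]
S = R + BᵀPB = [3 0; 0 3/2] + [52.0000 31.0000; 31.0000 21.2500] = [55.0000 31.0000; 31.0000 22.7500]
BᵀPA = [-8.0000 -29.0000; 10.0000 -23.7500]
K = S⁻¹·BᵀPA = [-1.6951 0.2636; 2.7494 -1.4031]
A−BK = [-1.9845 0.6744; -1.8915 0.7209]
AᵀP(A−BK) = [38.9457 -13.8605; -13.8605 5.5698]
P' = Q + AᵀP(A−BK) = [48.9457 -4.8605; -4.8605 14.5698]
tr(P') = 63.5155

63.5155


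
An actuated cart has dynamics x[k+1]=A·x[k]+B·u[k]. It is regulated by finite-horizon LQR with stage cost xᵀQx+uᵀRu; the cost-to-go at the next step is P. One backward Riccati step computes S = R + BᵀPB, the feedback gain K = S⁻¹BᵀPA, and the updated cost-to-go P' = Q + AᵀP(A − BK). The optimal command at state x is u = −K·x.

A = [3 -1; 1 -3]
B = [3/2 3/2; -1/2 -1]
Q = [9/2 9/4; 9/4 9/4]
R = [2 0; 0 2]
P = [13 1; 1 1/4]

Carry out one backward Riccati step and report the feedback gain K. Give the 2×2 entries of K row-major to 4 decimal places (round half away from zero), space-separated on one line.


BᵀP = [19.0000 1.3750; 18.5000 1.2500]
S = R + BᵀPB = [2 0; 0 2] + [27.8125 27.1250; 27.1250 26.5000] = [29.8125 27.1250; 27.1250 28.5000]
BᵀPA = [58.3750 -23.1250; 56.7500 -22.2500]
K = S⁻¹·BᵀPA = [1.0918 -0.4876; 0.9521 -0.3166]
A−BK = [-0.0659 0.2063; 2.4980 -3.5604]
AᵀP(A−BK) = [5.4844 -3.3179; -3.3179 2.9293]
P' = Q + AᵀP(A−BK) = [9.9844 -1.0679; -1.0679 5.1793]
tr(P') = 15.1638

1.0918 -0.4876 0.9521 -0.3166


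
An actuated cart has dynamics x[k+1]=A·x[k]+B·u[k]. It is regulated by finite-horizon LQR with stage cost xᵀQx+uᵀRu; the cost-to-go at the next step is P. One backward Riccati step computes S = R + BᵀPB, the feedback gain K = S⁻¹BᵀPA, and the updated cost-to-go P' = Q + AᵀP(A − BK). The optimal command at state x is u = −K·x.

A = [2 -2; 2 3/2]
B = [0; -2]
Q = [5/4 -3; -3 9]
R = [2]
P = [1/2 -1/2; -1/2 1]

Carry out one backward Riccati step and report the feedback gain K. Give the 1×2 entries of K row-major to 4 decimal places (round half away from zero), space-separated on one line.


BᵀP = [1.0000 -2.0000]
S = R + BᵀPB = [2] + [4.0000] = [6.0000]
BᵀPA = [-2.0000 -5.0000]
K = S⁻¹·BᵀPA = [-0.3333 -0.8333]
A−BK = [2.0000 -2.0000; 1.3333 -0.1667]
AᵀP(A−BK) = [1.3333 -0.1667; -0.1667 3.0833]
P' = Q + AᵀP(A−BK) = [2.5833 -3.1667; -3.1667 12.0833]
tr(P') = 14.6667

-0.3333 -0.8333


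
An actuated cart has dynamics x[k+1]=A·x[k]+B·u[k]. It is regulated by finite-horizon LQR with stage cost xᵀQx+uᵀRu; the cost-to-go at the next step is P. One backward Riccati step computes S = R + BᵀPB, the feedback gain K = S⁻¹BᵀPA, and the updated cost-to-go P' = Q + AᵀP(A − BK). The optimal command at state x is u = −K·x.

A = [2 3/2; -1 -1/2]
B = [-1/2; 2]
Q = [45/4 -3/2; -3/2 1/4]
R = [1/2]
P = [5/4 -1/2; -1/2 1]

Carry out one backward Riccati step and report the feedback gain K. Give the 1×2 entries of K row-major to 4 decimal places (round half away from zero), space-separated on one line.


BᵀP = [-1.6250 2.2500]
S = R + BᵀPB = [1/2] + [5.3125] = [5.8125]
BᵀPA = [-5.5000 -3.5625]
K = S⁻¹·BᵀPA = [-0.9462 -0.6129]
A−BK = [1.5269 1.1935; 0.8925 0.7258]
AᵀP(A−BK) = [2.7957 2.1290; 2.1290 1.6290]
P' = Q + AᵀP(A−BK) = [14.0457 0.6290; 0.6290 1.8790]
tr(P') = 15.9247

-0.9462 -0.6129


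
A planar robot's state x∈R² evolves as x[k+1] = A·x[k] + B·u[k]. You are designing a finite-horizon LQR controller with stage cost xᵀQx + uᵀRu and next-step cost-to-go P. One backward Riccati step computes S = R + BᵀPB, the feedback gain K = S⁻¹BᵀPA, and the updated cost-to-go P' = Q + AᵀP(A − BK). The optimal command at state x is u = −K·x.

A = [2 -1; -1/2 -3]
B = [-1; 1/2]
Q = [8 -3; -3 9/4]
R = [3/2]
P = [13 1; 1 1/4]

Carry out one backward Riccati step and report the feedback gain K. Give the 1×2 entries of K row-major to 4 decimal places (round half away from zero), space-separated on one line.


-1.8111 1.1152

BᵀP = [-12.5000 -0.8750]
S = R + BᵀPB = [3/2] + [12.0625] = [13.5625]
BᵀPA = [-24.5625 15.1250]
K = S⁻¹·BᵀPA = [-1.8111 1.1152]
A−BK = [0.1889 0.1152; 0.4055 -3.5576]
AᵀP(A−BK) = [5.5783 -3.7327; -3.7327 4.3825]
P' = Q + AᵀP(A−BK) = [13.5783 -6.7327; -6.7327 6.6325]
tr(P') = 20.2108


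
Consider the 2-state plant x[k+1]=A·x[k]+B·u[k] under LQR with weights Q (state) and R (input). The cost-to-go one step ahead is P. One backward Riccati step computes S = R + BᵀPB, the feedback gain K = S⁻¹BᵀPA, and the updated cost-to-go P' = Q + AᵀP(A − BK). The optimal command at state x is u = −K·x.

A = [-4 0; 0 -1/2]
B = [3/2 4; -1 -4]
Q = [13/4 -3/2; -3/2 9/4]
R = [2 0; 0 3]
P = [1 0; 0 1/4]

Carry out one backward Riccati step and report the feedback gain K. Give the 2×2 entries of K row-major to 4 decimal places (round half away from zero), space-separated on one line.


BᵀP = [1.5000 -0.2500; 4.0000 -1.0000]
S = R + BᵀPB = [2 0; 0 3] + [2.5000 7.0000; 7.0000 20.0000] = [4.5000 7.0000; 7.0000 23.0000]
BᵀPA = [-6.0000 0.1250; -16.0000 0.5000]
K = S⁻¹·BᵀPA = [-0.4771 -0.0115; -0.5505 0.0252]
A−BK = [-1.0826 -0.0837; -2.6789 -0.4106]
AᵀP(A−BK) = [4.3303 0.3349; 0.3349 0.0513]
P' = Q + AᵀP(A−BK) = [7.5803 -1.1651; -1.1651 2.3013]
tr(P') = 9.8816

-0.4771 -0.0115 -0.5505 0.0252


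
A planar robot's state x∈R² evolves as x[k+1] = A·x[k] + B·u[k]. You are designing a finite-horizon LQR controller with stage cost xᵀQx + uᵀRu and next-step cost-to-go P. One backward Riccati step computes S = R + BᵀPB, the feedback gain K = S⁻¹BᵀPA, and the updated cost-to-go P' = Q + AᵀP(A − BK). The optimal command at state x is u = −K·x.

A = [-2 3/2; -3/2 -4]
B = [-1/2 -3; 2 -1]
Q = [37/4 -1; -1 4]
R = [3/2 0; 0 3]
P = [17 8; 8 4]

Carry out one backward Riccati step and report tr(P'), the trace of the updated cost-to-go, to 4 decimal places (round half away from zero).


17.3095

BᵀP = [7.5000 4.0000; -59.0000 -28.0000]
S = R + BᵀPB = [3/2 0; 0 3] + [4.2500 -26.5000; -26.5000 205.0000] = [5.7500 -26.5000; -26.5000 208.0000]
BᵀPA = [-21.0000 -4.7500; 160.0000 23.5000]
K = S⁻¹·BᵀPA = [-0.2592 -0.7397; 0.7362 0.0187]
A−BK = [0.0790 1.1863; -0.2453 -2.5018]
AᵀP(A−BK) = [1.7635 0.4678; 0.4678 2.2959]
P' = Q + AᵀP(A−BK) = [11.0135 -0.5322; -0.5322 6.2959]
tr(P') = 17.3095


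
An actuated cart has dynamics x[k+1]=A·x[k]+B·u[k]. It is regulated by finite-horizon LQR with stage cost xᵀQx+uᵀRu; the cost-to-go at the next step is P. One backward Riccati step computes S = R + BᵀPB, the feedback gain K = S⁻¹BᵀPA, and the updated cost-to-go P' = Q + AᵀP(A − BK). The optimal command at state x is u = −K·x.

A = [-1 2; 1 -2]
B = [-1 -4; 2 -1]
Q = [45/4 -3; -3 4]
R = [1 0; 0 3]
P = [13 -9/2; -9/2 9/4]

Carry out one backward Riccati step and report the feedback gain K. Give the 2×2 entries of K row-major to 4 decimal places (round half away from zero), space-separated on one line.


0.4853 -0.9705 0.1406 -0.2811

BᵀP = [-22.0000 9.0000; -47.5000 15.7500]
S = R + BᵀPB = [1 0; 0 3] + [40.0000 79.0000; 79.0000 174.2500] = [41.0000 79.0000; 79.0000 177.2500]
BᵀPA = [31.0000 -62.0000; 63.2500 -126.5000]
K = S⁻¹·BᵀPA = [0.4853 -0.9705; 0.1406 -0.2811]
A−BK = [0.0475 -0.0950; 0.1700 -0.3401]
AᵀP(A−BK) = [0.3164 -0.6329; -0.6329 1.2658]
P' = Q + AᵀP(A−BK) = [11.5664 -3.6329; -3.6329 5.2658]
tr(P') = 16.8322


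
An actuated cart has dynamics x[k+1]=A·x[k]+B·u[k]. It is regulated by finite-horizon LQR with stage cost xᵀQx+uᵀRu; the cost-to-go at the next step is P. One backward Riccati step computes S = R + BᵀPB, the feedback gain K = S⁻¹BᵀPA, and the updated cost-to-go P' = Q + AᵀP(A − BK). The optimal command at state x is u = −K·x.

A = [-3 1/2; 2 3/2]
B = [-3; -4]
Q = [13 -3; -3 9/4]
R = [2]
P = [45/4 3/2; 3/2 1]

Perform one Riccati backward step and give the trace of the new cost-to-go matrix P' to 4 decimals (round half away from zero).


BᵀP = [-39.7500 -8.5000]
S = R + BᵀPB = [2] + [153.2500] = [155.2500]
BᵀPA = [102.2500 -32.6250]
K = S⁻¹·BᵀPA = [0.6586 -0.2101]
A−BK = [-1.0242 -0.1304; 4.6345 0.6594]
AᵀP(A−BK) = [19.9066 2.3623; 2.3623 0.4565]
P' = Q + AᵀP(A−BK) = [32.9066 -0.6377; -0.6377 2.7065]
tr(P') = 35.6131

35.6131


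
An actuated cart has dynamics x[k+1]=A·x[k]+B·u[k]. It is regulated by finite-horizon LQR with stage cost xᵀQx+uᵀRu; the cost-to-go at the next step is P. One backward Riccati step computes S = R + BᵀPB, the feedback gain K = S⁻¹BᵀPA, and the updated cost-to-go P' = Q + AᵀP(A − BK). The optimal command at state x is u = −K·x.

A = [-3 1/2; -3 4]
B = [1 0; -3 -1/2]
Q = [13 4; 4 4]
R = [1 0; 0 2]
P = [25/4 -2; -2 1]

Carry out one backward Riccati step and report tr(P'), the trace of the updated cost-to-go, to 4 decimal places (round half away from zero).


32.1268

BᵀP = [12.2500 -5.0000; 1.0000 -0.5000]
S = R + BᵀPB = [1 0; 0 2] + [27.2500 2.5000; 2.5000 0.2500] = [28.2500 2.5000; 2.5000 2.2500]
BᵀPA = [-21.7500 -13.8750; -1.5000 -1.5000]
K = S⁻¹·BᵀPA = [-0.7884 -0.4793; 0.2094 -0.1341]
A−BK = [-2.2116 0.9793; -5.2606 2.4951]
AᵀP(A−BK) = [12.4155 -5.0005; -5.0005 2.7113]
P' = Q + AᵀP(A−BK) = [25.4155 -1.0005; -1.0005 6.7113]
tr(P') = 32.1268


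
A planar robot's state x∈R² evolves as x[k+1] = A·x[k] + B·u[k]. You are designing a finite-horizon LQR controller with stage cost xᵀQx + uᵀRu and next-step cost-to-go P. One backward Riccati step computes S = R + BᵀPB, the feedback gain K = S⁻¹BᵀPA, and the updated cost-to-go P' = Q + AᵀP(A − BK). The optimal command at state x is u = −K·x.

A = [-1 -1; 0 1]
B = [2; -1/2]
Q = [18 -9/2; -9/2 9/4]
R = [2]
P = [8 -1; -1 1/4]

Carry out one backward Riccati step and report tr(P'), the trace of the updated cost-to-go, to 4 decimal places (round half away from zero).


21.3315

BᵀP = [16.5000 -2.1250]
S = R + BᵀPB = [2] + [34.0625] = [36.0625]
BᵀPA = [-16.5000 -18.6250]
K = S⁻¹·BᵀPA = [-0.4575 -0.5165]
A−BK = [-0.0849 0.0329; -0.2288 0.7418]
AᵀP(A−BK) = [0.4506 0.4783; 0.4783 0.6308]
P' = Q + AᵀP(A−BK) = [18.4506 -4.0217; -4.0217 2.8808]
tr(P') = 21.3315


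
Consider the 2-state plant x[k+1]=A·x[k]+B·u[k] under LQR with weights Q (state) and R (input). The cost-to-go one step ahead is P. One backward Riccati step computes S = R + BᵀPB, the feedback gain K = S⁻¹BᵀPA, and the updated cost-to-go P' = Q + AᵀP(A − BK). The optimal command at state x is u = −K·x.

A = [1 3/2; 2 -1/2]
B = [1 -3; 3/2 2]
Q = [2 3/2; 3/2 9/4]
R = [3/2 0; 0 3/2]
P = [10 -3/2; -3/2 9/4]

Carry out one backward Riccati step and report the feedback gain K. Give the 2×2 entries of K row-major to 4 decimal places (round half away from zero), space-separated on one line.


1.0201 0.2035 0.0413 -0.4222

BᵀP = [7.7500 1.8750; -33.0000 9.0000]
S = R + BᵀPB = [3/2 0; 0 3/2] + [10.5625 -19.5000; -19.5000 117.0000] = [12.0625 -19.5000; -19.5000 118.5000]
BᵀPA = [11.5000 10.6875; -15.0000 -54.0000]
K = S⁻¹·BᵀPA = [1.0201 0.2035; 0.0413 -0.4222]
A−BK = [0.1037 0.0299; 0.3873 0.0392]
AᵀP(A−BK) = [1.8880 0.3269; 0.3269 0.3384]
P' = Q + AᵀP(A−BK) = [3.8880 1.8269; 1.8269 2.5884]
tr(P') = 6.4764


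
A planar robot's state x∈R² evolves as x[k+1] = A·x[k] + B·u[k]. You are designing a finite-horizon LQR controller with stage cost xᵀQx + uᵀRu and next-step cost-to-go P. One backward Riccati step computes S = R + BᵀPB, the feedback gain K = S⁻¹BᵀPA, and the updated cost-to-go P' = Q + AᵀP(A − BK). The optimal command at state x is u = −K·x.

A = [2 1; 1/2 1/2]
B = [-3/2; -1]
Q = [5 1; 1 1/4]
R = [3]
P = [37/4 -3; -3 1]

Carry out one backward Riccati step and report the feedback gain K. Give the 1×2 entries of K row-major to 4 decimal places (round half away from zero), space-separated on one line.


BᵀP = [-10.8750 3.5000]
S = R + BᵀPB = [3] + [12.8125] = [15.8125]
BᵀPA = [-20.0000 -9.1250]
K = S⁻¹·BᵀPA = [-1.2648 -0.5771]
A−BK = [0.1028 0.1344; -0.7648 -0.0771]
AᵀP(A−BK) = [5.9536 2.7085; 2.7085 1.2342]
P' = Q + AᵀP(A−BK) = [10.9536 3.7085; 3.7085 1.4842]
tr(P') = 12.4377

-1.2648 -0.5771


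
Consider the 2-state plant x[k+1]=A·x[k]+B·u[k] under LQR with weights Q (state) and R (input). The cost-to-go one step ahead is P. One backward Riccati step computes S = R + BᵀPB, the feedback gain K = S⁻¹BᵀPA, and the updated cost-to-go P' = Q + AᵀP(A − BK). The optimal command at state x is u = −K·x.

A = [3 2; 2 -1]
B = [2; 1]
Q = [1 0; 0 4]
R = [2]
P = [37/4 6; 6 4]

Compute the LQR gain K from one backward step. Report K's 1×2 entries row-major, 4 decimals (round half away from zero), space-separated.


1.5746 0.4925

BᵀP = [24.5000 16.0000]
S = R + BᵀPB = [2] + [65.0000] = [67.0000]
BᵀPA = [105.5000 33.0000]
K = S⁻¹·BᵀPA = [1.5746 0.4925]
A−BK = [-0.1493 1.0149; 0.4254 -1.4925]
AᵀP(A−BK) = [5.1269 1.5373; 1.5373 0.7463]
P' = Q + AᵀP(A−BK) = [6.1269 1.5373; 1.5373 4.7463]
tr(P') = 10.8731


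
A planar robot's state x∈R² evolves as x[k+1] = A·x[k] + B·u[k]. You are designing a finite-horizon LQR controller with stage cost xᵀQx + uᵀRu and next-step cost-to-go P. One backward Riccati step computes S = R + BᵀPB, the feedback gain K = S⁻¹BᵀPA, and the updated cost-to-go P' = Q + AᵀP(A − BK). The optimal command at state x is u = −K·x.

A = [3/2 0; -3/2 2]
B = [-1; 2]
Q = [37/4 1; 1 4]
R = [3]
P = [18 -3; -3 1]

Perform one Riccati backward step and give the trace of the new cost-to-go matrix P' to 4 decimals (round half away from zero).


BᵀP = [-24.0000 5.0000]
S = R + BᵀPB = [3] + [34.0000] = [37.0000]
BᵀPA = [-43.5000 10.0000]
K = S⁻¹·BᵀPA = [-1.1757 0.2703]
A−BK = [0.3243 0.2703; 0.8514 1.4595]
AᵀP(A−BK) = [5.1081 -0.2432; -0.2432 1.2973]
P' = Q + AᵀP(A−BK) = [14.3581 0.7568; 0.7568 5.2973]
tr(P') = 19.6554

19.6554


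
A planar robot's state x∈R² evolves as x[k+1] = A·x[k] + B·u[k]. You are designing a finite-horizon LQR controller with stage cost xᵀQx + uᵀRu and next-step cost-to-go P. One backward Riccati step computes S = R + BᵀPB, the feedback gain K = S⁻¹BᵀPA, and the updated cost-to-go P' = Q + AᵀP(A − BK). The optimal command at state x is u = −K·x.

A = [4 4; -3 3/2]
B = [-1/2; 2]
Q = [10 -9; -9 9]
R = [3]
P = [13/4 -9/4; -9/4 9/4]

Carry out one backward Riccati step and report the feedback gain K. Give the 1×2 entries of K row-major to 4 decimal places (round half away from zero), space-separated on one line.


-2.3899 -0.9278

BᵀP = [-6.1250 5.6250]
S = R + BᵀPB = [3] + [14.3125] = [17.3125]
BᵀPA = [-41.3750 -16.0625]
K = S⁻¹·BᵀPA = [-2.3899 -0.9278]
A−BK = [2.8051 3.5361; 1.7798 3.3556]
AᵀP(A−BK) = [27.3682 16.9874; 16.9874 15.1597]
P' = Q + AᵀP(A−BK) = [37.3682 7.9874; 7.9874 24.1597]
tr(P') = 61.5280


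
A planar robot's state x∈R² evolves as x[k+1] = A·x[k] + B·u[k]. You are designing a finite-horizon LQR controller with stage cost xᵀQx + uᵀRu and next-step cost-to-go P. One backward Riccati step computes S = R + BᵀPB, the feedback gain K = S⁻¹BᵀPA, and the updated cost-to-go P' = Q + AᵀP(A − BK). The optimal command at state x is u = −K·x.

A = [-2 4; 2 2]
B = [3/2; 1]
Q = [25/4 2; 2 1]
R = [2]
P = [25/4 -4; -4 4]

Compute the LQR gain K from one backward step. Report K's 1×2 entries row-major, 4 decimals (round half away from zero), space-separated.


-1.8295 2.1705

BᵀP = [5.3750 -2.0000]
S = R + BᵀPB = [2] + [6.0625] = [8.0625]
BᵀPA = [-14.7500 17.5000]
K = S⁻¹·BᵀPA = [-1.8295 2.1705]
A−BK = [0.7442 0.7442; 3.8295 -0.1705]
AᵀP(A−BK) = [46.0155 -17.9845; -17.9845 14.0155]
P' = Q + AᵀP(A−BK) = [52.2655 -15.9845; -15.9845 15.0155]
tr(P') = 67.2810


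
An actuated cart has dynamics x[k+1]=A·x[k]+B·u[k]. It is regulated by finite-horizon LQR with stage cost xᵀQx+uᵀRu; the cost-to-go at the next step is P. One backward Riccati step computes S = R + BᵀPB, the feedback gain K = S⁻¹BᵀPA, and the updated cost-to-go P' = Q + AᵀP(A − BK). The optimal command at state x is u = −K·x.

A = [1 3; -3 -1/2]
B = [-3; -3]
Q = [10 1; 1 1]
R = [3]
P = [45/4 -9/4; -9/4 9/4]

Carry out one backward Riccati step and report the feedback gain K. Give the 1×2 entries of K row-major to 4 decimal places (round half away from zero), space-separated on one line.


BᵀP = [-27.0000 0.0000]
S = R + BᵀPB = [3] + [81.0000] = [84.0000]
BᵀPA = [-27.0000 -81.0000]
K = S⁻¹·BᵀPA = [-0.3214 -0.9643]
A−BK = [0.0357 0.1071; -3.9643 -3.3929]
AᵀP(A−BK) = [36.3214 32.4643; 32.4643 30.4554]
P' = Q + AᵀP(A−BK) = [46.3214 33.4643; 33.4643 31.4554]
tr(P') = 77.7768

-0.3214 -0.9643


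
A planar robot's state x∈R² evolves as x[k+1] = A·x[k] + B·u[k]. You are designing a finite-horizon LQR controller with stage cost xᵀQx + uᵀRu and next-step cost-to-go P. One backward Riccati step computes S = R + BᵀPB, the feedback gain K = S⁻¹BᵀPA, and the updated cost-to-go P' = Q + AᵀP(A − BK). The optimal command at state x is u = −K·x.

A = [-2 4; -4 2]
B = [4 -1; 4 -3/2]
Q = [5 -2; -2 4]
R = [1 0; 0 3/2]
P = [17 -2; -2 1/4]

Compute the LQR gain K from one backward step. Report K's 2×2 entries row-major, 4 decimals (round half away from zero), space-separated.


-0.4141 1.0269 0.0768 -0.1468

BᵀP = [60.0000 -7.0000; -14.0000 1.6250]
S = R + BᵀPB = [1 0; 0 3/2] + [212.0000 -49.5000; -49.5000 11.5625] = [213.0000 -49.5000; -49.5000 13.0625]
BᵀPA = [-92.0000 226.0000; 21.5000 -52.7500]
K = S⁻¹·BᵀPA = [-0.4141 1.0269; 0.0768 -0.1468]
A−BK = [-0.2669 -0.2545; -2.2285 -2.3279]
AᵀP(A−BK) = [0.2537 -0.3674; -0.3674 1.1730]
P' = Q + AᵀP(A−BK) = [5.2537 -2.3674; -2.3674 5.1730]
tr(P') = 10.4267


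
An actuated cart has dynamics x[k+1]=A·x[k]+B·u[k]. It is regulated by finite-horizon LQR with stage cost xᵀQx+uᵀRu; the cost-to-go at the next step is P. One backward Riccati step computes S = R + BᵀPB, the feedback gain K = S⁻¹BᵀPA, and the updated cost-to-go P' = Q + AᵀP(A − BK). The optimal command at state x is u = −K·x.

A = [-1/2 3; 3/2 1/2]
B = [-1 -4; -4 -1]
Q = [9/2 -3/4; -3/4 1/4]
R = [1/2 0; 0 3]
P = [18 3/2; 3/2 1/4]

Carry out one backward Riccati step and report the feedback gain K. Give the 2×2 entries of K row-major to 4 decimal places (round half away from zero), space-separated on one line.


BᵀP = [-24.0000 -2.5000; -73.5000 -6.2500]
S = R + BᵀPB = [1/2 0; 0 3] + [34.0000 98.5000; 98.5000 300.2500] = [34.5000 98.5000; 98.5000 303.2500]
BᵀPA = [8.2500 -73.2500; 27.3750 -223.6250]
K = S⁻¹·BᵀPA = [-0.2561 -0.2448; 0.1735 -0.6579]
A−BK = [-0.0623 0.1235; 0.6490 -1.1370]
AᵀP(A−BK) = [0.1769 -0.4075; -0.4075 1.5051]
P' = Q + AᵀP(A−BK) = [4.6769 -1.1575; -1.1575 1.7551]
tr(P') = 6.4320

-0.2561 -0.2448 0.1735 -0.6579


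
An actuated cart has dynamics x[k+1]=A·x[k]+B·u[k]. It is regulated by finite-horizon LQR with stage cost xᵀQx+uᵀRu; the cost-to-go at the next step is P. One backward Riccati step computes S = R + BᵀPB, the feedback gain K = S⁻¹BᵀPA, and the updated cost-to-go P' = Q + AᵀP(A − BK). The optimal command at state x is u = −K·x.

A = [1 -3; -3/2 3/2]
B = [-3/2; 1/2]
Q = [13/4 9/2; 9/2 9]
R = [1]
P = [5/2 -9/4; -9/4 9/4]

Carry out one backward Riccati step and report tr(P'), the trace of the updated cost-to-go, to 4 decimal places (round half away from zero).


BᵀP = [-4.8750 4.5000]
S = R + BᵀPB = [1] + [9.5625] = [10.5625]
BᵀPA = [-11.6250 21.3750]
K = S⁻¹·BᵀPA = [-1.1006 2.0237]
A−BK = [-0.6509 0.0355; -0.9497 0.4882]
AᵀP(A−BK) = [1.5181 -2.5374; -2.5374 4.5566]
P' = Q + AᵀP(A−BK) = [4.7681 1.9626; 1.9626 13.5566]
tr(P') = 18.3247

18.3247


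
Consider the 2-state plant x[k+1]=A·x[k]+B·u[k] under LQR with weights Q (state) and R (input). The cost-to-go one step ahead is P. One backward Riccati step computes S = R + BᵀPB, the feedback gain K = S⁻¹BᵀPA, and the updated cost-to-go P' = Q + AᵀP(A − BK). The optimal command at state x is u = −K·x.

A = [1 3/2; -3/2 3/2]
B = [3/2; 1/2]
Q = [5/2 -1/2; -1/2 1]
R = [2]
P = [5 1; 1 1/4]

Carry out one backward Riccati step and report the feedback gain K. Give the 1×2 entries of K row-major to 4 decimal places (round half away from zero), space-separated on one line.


0.3755 0.9747

BᵀP = [8.0000 1.6250]
S = R + BᵀPB = [2] + [12.8125] = [14.8125]
BᵀPA = [5.5625 14.4375]
K = S⁻¹·BᵀPA = [0.3755 0.9747]
A−BK = [0.4367 0.0380; -1.6878 1.0127]
AᵀP(A−BK) = [0.4736 0.7658; 0.7658 2.2405]
P' = Q + AᵀP(A−BK) = [2.9736 0.2658; 0.2658 3.2405]
tr(P') = 6.2141


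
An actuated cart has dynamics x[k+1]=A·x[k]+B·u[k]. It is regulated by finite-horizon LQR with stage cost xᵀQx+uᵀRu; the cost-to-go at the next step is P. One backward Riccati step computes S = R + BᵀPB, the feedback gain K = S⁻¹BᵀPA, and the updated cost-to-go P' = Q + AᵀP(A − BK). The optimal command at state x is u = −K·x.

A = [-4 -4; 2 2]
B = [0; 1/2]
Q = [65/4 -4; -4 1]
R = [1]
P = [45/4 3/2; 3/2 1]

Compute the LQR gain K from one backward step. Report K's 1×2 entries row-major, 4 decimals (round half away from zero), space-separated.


-1.6000 -1.6000

BᵀP = [0.7500 0.5000]
S = R + BᵀPB = [1] + [0.2500] = [1.2500]
BᵀPA = [-2.0000 -2.0000]
K = S⁻¹·BᵀPA = [-1.6000 -1.6000]
A−BK = [-4.0000 -4.0000; 2.8000 2.8000]
AᵀP(A−BK) = [156.8000 156.8000; 156.8000 156.8000]
P' = Q + AᵀP(A−BK) = [173.0500 152.8000; 152.8000 157.8000]
tr(P') = 330.8500


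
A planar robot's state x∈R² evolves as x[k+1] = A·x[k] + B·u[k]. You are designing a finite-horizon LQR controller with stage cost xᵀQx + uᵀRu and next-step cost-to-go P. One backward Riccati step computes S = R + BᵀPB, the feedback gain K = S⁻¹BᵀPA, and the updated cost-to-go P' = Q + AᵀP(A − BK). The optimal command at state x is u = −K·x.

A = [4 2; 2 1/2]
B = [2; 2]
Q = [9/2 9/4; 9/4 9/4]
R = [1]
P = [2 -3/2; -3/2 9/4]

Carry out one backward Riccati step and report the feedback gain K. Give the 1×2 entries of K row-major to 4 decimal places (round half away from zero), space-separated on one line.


1.1667 0.4583

BᵀP = [1.0000 1.5000]
S = R + BᵀPB = [1] + [5.0000] = [6.0000]
BᵀPA = [7.0000 2.7500]
K = S⁻¹·BᵀPA = [1.1667 0.4583]
A−BK = [1.6667 1.0833; -0.3333 -0.4167]
AᵀP(A−BK) = [8.8333 6.0417; 6.0417 4.3021]
P' = Q + AᵀP(A−BK) = [13.3333 8.2917; 8.2917 6.5521]
tr(P') = 19.8854


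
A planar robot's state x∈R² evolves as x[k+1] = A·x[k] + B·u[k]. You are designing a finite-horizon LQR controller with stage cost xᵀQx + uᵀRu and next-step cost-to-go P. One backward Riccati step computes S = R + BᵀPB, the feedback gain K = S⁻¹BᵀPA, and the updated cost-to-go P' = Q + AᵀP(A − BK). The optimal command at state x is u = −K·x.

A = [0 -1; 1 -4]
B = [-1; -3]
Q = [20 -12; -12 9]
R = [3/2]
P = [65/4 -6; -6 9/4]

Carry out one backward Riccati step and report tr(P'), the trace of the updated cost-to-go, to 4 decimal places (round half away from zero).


BᵀP = [1.7500 -0.7500]
S = R + BᵀPB = [3/2] + [0.5000] = [2.0000]
BᵀPA = [-0.7500 1.2500]
K = S⁻¹·BᵀPA = [-0.3750 0.6250]
A−BK = [-0.3750 -0.3750; -0.1250 -2.1250]
AᵀP(A−BK) = [1.9688 -2.5313; -2.5313 3.4688]
P' = Q + AᵀP(A−BK) = [21.9688 -14.5313; -14.5313 12.4688]
tr(P') = 34.4375

34.4375


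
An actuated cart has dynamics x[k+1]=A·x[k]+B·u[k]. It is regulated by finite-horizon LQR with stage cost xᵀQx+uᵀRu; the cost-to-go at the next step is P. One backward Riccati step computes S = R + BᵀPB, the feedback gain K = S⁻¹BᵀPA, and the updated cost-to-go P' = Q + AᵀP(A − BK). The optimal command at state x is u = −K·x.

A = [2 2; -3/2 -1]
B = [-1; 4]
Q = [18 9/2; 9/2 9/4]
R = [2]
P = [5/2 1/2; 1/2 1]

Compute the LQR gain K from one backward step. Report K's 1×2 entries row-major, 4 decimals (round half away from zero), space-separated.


BᵀP = [-0.5000 3.5000]
S = R + BᵀPB = [2] + [14.5000] = [16.5000]
BᵀPA = [-6.2500 -4.5000]
K = S⁻¹·BᵀPA = [-0.3788 -0.2727]
A−BK = [1.6212 1.7273; 0.0152 0.0909]
AᵀP(A−BK) = [6.8826 7.2955; 7.2955 7.7727]
P' = Q + AᵀP(A−BK) = [24.8826 11.7955; 11.7955 10.0227]
tr(P') = 34.9053

-0.3788 -0.2727


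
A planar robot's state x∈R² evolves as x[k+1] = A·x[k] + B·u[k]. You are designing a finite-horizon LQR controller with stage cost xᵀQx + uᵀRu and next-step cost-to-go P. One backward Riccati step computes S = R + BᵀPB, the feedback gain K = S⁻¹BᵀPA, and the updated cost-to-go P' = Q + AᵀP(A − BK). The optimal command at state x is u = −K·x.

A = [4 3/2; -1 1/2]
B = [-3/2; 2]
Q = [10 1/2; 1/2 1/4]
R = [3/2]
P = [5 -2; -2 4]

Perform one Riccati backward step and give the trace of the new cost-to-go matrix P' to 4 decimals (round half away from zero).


36.3819

BᵀP = [-11.5000 11.0000]
S = R + BᵀPB = [3/2] + [39.2500] = [40.7500]
BᵀPA = [-57.0000 -11.7500]
K = S⁻¹·BᵀPA = [-1.3988 -0.2883]
A−BK = [1.9018 1.0675; 1.7975 1.0767]
AᵀP(A−BK) = [20.2699 10.5644; 10.5644 5.8620]
P' = Q + AᵀP(A−BK) = [30.2699 11.0644; 11.0644 6.1120]
tr(P') = 36.3819


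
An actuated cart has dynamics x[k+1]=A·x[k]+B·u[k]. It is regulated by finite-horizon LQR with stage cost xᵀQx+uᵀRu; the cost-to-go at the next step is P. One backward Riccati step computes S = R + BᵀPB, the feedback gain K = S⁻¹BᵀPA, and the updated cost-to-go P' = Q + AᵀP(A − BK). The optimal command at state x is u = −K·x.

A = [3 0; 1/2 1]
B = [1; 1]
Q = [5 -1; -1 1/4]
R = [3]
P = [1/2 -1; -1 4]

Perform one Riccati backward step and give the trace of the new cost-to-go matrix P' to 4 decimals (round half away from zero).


BᵀP = [-0.5000 3.0000]
S = R + BᵀPB = [3] + [2.5000] = [5.5000]
BᵀPA = [0.0000 3.0000]
K = S⁻¹·BᵀPA = [0.0000 0.5455]
A−BK = [3.0000 -0.5455; 0.5000 0.4545]
AᵀP(A−BK) = [2.5000 -1.0000; -1.0000 2.3636]
P' = Q + AᵀP(A−BK) = [7.5000 -2.0000; -2.0000 2.6136]
tr(P') = 10.1136

10.1136


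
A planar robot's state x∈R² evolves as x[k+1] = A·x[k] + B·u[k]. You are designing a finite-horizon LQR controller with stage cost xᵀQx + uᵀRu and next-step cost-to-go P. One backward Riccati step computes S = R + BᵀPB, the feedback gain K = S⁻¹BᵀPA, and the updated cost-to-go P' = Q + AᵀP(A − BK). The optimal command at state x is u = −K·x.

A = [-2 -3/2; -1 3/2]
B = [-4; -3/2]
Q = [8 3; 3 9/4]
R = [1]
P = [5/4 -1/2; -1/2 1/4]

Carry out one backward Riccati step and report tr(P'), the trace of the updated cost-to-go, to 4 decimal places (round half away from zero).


BᵀP = [-4.2500 1.6250]
S = R + BᵀPB = [1] + [14.5625] = [15.5625]
BᵀPA = [6.8750 8.8125]
K = S⁻¹·BᵀPA = [0.4418 0.5663]
A−BK = [-0.2329 0.7651; -0.3373 2.3494]
AᵀP(A−BK) = [0.2129 0.2319; 0.2319 0.6348]
P' = Q + AᵀP(A−BK) = [8.2129 3.2319; 3.2319 2.8848]
tr(P') = 11.0976

11.0976


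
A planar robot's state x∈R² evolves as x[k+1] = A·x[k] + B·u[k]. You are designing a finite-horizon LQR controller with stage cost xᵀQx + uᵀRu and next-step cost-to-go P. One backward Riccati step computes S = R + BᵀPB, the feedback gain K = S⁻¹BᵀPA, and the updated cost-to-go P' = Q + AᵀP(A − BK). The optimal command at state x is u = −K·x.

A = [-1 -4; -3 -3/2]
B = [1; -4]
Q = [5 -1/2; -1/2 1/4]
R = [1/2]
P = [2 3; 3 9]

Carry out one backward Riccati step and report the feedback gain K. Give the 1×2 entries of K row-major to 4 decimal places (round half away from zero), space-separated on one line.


0.8898 0.7306

BᵀP = [-10.0000 -33.0000]
S = R + BᵀPB = [1/2] + [122.0000] = [122.5000]
BᵀPA = [109.0000 89.5000]
K = S⁻¹·BᵀPA = [0.8898 0.7306]
A−BK = [-1.8898 -4.7306; 0.5592 1.4224]
AᵀP(A−BK) = [4.0122 9.3633; 9.3633 22.8602]
P' = Q + AᵀP(A−BK) = [9.0122 8.8633; 8.8633 23.1102]
tr(P') = 32.1224


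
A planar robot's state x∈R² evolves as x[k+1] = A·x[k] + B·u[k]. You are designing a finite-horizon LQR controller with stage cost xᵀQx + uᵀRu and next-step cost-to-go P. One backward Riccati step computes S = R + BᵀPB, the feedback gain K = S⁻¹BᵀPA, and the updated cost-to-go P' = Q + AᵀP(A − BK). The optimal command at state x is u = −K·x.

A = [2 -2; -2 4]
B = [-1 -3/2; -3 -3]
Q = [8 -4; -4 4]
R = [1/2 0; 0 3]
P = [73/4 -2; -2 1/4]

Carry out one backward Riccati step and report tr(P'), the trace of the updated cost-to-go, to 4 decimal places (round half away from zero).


27.6037

BᵀP = [-12.2500 1.2500; -21.3750 2.2500]
S = R + BᵀPB = [1/2 0; 0 3] + [8.5000 14.6250; 14.6250 25.3125] = [9.0000 14.6250; 14.6250 28.3125]
BᵀPA = [-27.0000 29.5000; -47.2500 51.7500]
K = S⁻¹·BᵀPA = [-1.7938 1.9152; -0.7423 0.8385]
A−BK = [-0.9072 1.1730; -9.6082 12.2612]
AᵀP(A−BK) = [6.4948 -7.6701; -7.6701 9.1088]
P' = Q + AᵀP(A−BK) = [14.4948 -11.6701; -11.6701 13.1088]
tr(P') = 27.6037


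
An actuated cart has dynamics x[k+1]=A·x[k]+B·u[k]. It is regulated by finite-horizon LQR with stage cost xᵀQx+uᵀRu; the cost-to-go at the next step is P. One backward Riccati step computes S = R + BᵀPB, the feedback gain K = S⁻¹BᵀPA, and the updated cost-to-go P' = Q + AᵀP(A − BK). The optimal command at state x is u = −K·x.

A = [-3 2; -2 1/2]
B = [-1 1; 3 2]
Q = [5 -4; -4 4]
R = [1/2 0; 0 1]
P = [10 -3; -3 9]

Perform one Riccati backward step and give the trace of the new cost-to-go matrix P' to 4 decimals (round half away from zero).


BᵀP = [-19.0000 30.0000; 4.0000 15.0000]
S = R + BᵀPB = [1/2 0; 0 1] + [109.0000 41.0000; 41.0000 34.0000] = [109.5000 41.0000; 41.0000 35.0000]
BᵀPA = [-3.0000 -23.0000; -42.0000 15.5000]
K = S⁻¹·BᵀPA = [0.7516 -0.6695; -2.0804 1.2272]
A−BK = [-0.1680 0.1033; -0.0939 0.0543]
AᵀP(A−BK) = [4.8775 -2.9676; -2.9676 1.8297]
P' = Q + AᵀP(A−BK) = [9.8775 -6.9676; -6.9676 5.8297]
tr(P') = 15.7072

15.7072
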